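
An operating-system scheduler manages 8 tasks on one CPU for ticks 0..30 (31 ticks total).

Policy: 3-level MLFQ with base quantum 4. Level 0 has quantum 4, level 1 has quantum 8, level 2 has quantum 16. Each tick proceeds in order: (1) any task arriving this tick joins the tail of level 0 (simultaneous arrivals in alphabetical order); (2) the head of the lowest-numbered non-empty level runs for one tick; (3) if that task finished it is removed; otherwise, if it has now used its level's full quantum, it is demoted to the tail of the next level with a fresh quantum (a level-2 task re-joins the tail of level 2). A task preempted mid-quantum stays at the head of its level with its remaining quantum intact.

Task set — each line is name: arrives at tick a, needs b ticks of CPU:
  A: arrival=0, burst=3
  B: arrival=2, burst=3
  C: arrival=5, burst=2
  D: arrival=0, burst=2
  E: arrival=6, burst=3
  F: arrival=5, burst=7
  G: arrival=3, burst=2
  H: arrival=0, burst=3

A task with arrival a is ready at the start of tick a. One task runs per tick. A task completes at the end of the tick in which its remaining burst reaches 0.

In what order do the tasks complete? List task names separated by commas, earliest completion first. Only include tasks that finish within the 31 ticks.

t=0: L0/L1/L2 = ADH/-/- → run A
t=1: L0/L1/L2 = ADH/-/- → run A
t=2: L0/L1/L2 = ADHB/-/- → run A
t=3: L0/L1/L2 = DHBG/-/- → run D
t=4: L0/L1/L2 = DHBG/-/- → run D
t=5: L0/L1/L2 = HBGCF/-/- → run H
t=6: L0/L1/L2 = HBGCFE/-/- → run H
t=7: L0/L1/L2 = HBGCFE/-/- → run H
t=8: L0/L1/L2 = BGCFE/-/- → run B
t=9: L0/L1/L2 = BGCFE/-/- → run B
t=10: L0/L1/L2 = BGCFE/-/- → run B
t=11: L0/L1/L2 = GCFE/-/- → run G
t=12: L0/L1/L2 = GCFE/-/- → run G
t=13: L0/L1/L2 = CFE/-/- → run C
t=14: L0/L1/L2 = CFE/-/- → run C
t=15: L0/L1/L2 = FE/-/- → run F
t=16: L0/L1/L2 = FE/-/- → run F
t=17: L0/L1/L2 = FE/-/- → run F
t=18: L0/L1/L2 = FE/-/- → run F
t=19: L0/L1/L2 = E/F/- → run E
t=20: L0/L1/L2 = E/F/- → run E
t=21: L0/L1/L2 = E/F/- → run E
t=22: L0/L1/L2 = -/F/- → run F
t=23: L0/L1/L2 = -/F/- → run F
t=24: L0/L1/L2 = -/F/- → run F
t=25: (idle)
t=26: (idle)
t=27: (idle)
t=28: (idle)
t=29: (idle)
t=30: (idle)

completion order = A, D, H, B, G, C, E, F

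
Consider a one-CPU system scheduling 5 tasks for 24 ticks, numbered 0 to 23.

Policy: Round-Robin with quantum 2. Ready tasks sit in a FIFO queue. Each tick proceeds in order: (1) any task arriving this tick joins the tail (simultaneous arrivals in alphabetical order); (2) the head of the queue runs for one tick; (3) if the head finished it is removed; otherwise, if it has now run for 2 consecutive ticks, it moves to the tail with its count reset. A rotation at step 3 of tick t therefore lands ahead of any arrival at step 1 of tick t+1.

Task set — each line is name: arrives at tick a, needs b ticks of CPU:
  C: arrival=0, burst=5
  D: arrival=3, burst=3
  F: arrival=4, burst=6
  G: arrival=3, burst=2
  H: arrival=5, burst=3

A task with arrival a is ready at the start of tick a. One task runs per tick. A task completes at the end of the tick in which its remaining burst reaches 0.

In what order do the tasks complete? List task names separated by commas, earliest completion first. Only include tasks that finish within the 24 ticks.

t=0: queue=[C] q_used=0 → run C
t=1: queue=[C] q_used=1 → run C
t=2: queue=[C] q_used=0 → run C
t=3: queue=[C,D,G] q_used=1 → run C
t=4: queue=[D,G,C,F] q_used=0 → run D
t=5: queue=[D,G,C,F,H] q_used=1 → run D
t=6: queue=[G,C,F,H,D] q_used=0 → run G
t=7: queue=[G,C,F,H,D] q_used=1 → run G
t=8: queue=[C,F,H,D] q_used=0 → run C
t=9: queue=[F,H,D] q_used=0 → run F
t=10: queue=[F,H,D] q_used=1 → run F
t=11: queue=[H,D,F] q_used=0 → run H
t=12: queue=[H,D,F] q_used=1 → run H
t=13: queue=[D,F,H] q_used=0 → run D
t=14: queue=[F,H] q_used=0 → run F
t=15: queue=[F,H] q_used=1 → run F
t=16: queue=[H,F] q_used=0 → run H
t=17: queue=[F] q_used=0 → run F
t=18: queue=[F] q_used=1 → run F
t=19: (idle)
t=20: (idle)
t=21: (idle)
t=22: (idle)
t=23: (idle)

completion order = G, C, D, H, F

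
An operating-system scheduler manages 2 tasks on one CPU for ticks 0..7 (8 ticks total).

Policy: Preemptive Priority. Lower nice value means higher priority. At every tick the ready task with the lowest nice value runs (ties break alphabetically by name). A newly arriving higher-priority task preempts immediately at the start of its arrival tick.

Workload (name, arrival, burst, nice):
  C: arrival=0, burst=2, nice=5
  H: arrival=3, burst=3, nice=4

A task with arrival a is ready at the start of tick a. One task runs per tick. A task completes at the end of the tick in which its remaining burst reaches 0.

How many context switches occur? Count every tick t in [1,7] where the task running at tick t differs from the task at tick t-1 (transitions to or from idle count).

context switches = 3

t=0: ready={C} → run C
t=1: ready={C} → run C
t=2: (idle)
t=3: ready={H} → run H
t=4: ready={H} → run H
t=5: ready={H} → run H
t=6: (idle)
t=7: (idle)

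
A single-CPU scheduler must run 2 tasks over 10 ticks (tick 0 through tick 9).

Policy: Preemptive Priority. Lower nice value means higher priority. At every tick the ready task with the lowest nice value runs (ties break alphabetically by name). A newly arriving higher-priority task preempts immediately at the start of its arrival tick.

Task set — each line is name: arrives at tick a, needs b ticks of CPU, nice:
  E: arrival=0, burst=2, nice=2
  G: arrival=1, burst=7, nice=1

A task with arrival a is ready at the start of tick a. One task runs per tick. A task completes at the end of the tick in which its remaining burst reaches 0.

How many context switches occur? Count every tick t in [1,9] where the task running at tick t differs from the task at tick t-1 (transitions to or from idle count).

context switches = 3

t=0: ready={E} → run E
t=1: ready={E,G} → run G
t=2: ready={E,G} → run G
t=3: ready={E,G} → run G
t=4: ready={E,G} → run G
t=5: ready={E,G} → run G
t=6: ready={E,G} → run G
t=7: ready={E,G} → run G
t=8: ready={E} → run E
t=9: (idle)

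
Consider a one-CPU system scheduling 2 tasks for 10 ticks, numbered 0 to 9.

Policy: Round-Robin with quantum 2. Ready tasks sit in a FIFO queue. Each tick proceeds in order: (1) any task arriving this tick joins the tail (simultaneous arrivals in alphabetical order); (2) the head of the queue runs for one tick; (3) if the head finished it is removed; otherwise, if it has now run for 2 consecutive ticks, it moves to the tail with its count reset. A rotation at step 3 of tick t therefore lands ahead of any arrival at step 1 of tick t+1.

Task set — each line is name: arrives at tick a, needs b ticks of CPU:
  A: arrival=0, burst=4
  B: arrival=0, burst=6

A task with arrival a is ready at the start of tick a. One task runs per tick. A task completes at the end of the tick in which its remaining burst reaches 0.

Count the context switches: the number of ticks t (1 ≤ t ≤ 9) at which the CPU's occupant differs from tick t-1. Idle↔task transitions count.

context switches = 3

t=0: queue=[A,B] q_used=0 → run A
t=1: queue=[A,B] q_used=1 → run A
t=2: queue=[B,A] q_used=0 → run B
t=3: queue=[B,A] q_used=1 → run B
t=4: queue=[A,B] q_used=0 → run A
t=5: queue=[A,B] q_used=1 → run A
t=6: queue=[B] q_used=0 → run B
t=7: queue=[B] q_used=1 → run B
t=8: queue=[B] q_used=0 → run B
t=9: queue=[B] q_used=1 → run B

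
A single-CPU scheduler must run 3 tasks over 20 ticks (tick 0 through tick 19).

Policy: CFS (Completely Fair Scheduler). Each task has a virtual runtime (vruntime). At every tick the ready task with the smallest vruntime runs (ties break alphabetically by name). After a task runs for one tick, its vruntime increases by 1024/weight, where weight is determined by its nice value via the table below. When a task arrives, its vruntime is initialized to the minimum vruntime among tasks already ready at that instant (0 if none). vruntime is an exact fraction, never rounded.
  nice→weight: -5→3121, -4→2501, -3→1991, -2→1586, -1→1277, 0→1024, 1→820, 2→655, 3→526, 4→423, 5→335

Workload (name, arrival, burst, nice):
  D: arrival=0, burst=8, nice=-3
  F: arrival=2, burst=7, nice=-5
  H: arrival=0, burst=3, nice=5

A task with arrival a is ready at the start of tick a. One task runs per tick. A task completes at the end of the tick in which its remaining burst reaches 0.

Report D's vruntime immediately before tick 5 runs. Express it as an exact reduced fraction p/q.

t=0: vr[D=0 H=0] → run D
t=1: vr[D=1024/1991 H=0] → run H
t=2: vr[D=1024/1991 F=1024/1991 H=1024/335] → run D
t=3: vr[D=2048/1991 F=1024/1991 H=1024/335] → run F
t=4: vr[D=2048/1991 F=5234688/6213911 H=1024/335] → run F
t=5: vr[D=2048/1991 F=7273472/6213911 H=1024/335] → run D
t=6: vr[D=3072/1991 F=7273472/6213911 H=1024/335] → run F
t=7: vr[D=3072/1991 F=9312256/6213911 H=1024/335] → run F
t=8: vr[D=3072/1991 F=11351040/6213911 H=1024/335] → run D
t=9: vr[D=4096/1991 F=11351040/6213911 H=1024/335] → run F
t=10: vr[D=4096/1991 F=13389824/6213911 H=1024/335] → run D
t=11: vr[D=5120/1991 F=13389824/6213911 H=1024/335] → run F
t=12: vr[D=5120/1991 F=15428608/6213911 H=1024/335] → run F
t=13: vr[D=5120/1991 H=1024/335] → run D
t=14: vr[D=6144/1991 H=1024/335] → run H
t=15: vr[D=6144/1991 H=2048/335] → run D
t=16: vr[D=7168/1991 H=2048/335] → run D
t=17: vr[H=2048/335] → run H
t=18: (idle)
t=19: (idle)

vruntime(D, start of tick 5) = 2048/1991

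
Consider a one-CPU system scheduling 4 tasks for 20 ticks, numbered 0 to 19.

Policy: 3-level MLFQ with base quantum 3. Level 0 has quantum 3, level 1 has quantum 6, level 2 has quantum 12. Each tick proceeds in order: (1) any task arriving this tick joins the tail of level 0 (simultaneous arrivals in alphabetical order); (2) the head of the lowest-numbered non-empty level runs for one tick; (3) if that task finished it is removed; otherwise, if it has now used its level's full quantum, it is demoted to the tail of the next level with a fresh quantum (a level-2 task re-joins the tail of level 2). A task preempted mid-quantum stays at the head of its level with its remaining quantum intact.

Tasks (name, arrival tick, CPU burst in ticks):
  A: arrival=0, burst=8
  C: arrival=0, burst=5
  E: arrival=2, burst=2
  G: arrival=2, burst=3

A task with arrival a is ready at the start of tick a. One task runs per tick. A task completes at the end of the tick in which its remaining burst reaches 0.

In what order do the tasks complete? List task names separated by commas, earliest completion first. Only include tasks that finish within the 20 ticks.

t=0: L0/L1/L2 = AC/-/- → run A
t=1: L0/L1/L2 = AC/-/- → run A
t=2: L0/L1/L2 = ACEG/-/- → run A
t=3: L0/L1/L2 = CEG/A/- → run C
t=4: L0/L1/L2 = CEG/A/- → run C
t=5: L0/L1/L2 = CEG/A/- → run C
t=6: L0/L1/L2 = EG/AC/- → run E
t=7: L0/L1/L2 = EG/AC/- → run E
t=8: L0/L1/L2 = G/AC/- → run G
t=9: L0/L1/L2 = G/AC/- → run G
t=10: L0/L1/L2 = G/AC/- → run G
t=11: L0/L1/L2 = -/AC/- → run A
t=12: L0/L1/L2 = -/AC/- → run A
t=13: L0/L1/L2 = -/AC/- → run A
t=14: L0/L1/L2 = -/AC/- → run A
t=15: L0/L1/L2 = -/AC/- → run A
t=16: L0/L1/L2 = -/C/- → run C
t=17: L0/L1/L2 = -/C/- → run C
t=18: (idle)
t=19: (idle)

completion order = E, G, A, C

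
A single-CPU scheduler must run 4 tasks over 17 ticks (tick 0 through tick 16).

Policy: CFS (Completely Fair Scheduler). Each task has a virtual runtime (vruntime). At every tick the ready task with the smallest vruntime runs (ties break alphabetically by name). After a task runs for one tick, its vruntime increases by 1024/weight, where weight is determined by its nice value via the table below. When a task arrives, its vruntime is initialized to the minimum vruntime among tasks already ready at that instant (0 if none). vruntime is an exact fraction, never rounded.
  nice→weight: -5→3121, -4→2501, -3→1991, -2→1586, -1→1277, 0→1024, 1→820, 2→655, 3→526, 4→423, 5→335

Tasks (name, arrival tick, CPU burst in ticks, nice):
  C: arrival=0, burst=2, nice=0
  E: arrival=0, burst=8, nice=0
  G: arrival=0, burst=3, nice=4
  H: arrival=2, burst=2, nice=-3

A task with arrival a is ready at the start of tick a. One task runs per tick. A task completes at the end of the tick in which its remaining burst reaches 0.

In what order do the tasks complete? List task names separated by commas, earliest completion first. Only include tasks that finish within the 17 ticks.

completion order = H, C, G, E

t=0: vr[C=0 E=0 G=0] → run C
t=1: vr[C=1 E=0 G=0] → run E
t=2: vr[C=1 E=1 G=0 H=0] → run G
t=3: vr[C=1 E=1 G=1024/423 H=0] → run H
t=4: vr[C=1 E=1 G=1024/423 H=1024/1991] → run H
t=5: vr[C=1 E=1 G=1024/423] → run C
t=6: vr[E=1 G=1024/423] → run E
t=7: vr[E=2 G=1024/423] → run E
t=8: vr[E=3 G=1024/423] → run G
t=9: vr[E=3 G=2048/423] → run E
t=10: vr[E=4 G=2048/423] → run E
t=11: vr[E=5 G=2048/423] → run G
t=12: vr[E=5] → run E
t=13: vr[E=6] → run E
t=14: vr[E=7] → run E
t=15: (idle)
t=16: (idle)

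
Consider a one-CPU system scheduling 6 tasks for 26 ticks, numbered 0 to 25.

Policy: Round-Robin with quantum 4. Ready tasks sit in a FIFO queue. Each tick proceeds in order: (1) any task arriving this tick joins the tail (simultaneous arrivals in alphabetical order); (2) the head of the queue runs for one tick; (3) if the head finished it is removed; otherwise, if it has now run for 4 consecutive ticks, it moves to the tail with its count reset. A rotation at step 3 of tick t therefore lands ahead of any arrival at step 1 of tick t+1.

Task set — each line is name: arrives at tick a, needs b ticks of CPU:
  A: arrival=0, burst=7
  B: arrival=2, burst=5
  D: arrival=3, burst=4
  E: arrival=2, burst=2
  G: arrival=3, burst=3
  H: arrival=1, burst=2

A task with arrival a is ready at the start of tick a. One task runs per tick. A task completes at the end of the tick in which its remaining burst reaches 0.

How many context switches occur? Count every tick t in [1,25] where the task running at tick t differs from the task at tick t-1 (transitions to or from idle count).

context switches = 8

t=0: queue=[A] q_used=0 → run A
t=1: queue=[A,H] q_used=1 → run A
t=2: queue=[A,H,B,E] q_used=2 → run A
t=3: queue=[A,H,B,E,D,G] q_used=3 → run A
t=4: queue=[H,B,E,D,G,A] q_used=0 → run H
t=5: queue=[H,B,E,D,G,A] q_used=1 → run H
t=6: queue=[B,E,D,G,A] q_used=0 → run B
t=7: queue=[B,E,D,G,A] q_used=1 → run B
t=8: queue=[B,E,D,G,A] q_used=2 → run B
t=9: queue=[B,E,D,G,A] q_used=3 → run B
t=10: queue=[E,D,G,A,B] q_used=0 → run E
t=11: queue=[E,D,G,A,B] q_used=1 → run E
t=12: queue=[D,G,A,B] q_used=0 → run D
t=13: queue=[D,G,A,B] q_used=1 → run D
t=14: queue=[D,G,A,B] q_used=2 → run D
t=15: queue=[D,G,A,B] q_used=3 → run D
t=16: queue=[G,A,B] q_used=0 → run G
t=17: queue=[G,A,B] q_used=1 → run G
t=18: queue=[G,A,B] q_used=2 → run G
t=19: queue=[A,B] q_used=0 → run A
t=20: queue=[A,B] q_used=1 → run A
t=21: queue=[A,B] q_used=2 → run A
t=22: queue=[B] q_used=0 → run B
t=23: (idle)
t=24: (idle)
t=25: (idle)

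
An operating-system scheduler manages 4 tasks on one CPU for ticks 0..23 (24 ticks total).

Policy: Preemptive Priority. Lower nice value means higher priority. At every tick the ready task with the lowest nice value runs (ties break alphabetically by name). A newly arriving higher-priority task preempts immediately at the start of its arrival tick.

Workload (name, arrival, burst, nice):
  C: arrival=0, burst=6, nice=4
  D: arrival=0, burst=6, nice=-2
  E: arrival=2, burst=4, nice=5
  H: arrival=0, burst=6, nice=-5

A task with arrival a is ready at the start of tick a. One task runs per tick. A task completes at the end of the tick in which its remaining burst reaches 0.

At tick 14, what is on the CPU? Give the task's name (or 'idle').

t=0: ready={C,D,H} → run H
t=1: ready={C,D,H} → run H
t=2: ready={C,D,E,H} → run H
t=3: ready={C,D,E,H} → run H
t=4: ready={C,D,E,H} → run H
t=5: ready={C,D,E,H} → run H
t=6: ready={C,D,E} → run D
t=7: ready={C,D,E} → run D
t=8: ready={C,D,E} → run D
t=9: ready={C,D,E} → run D
t=10: ready={C,D,E} → run D
t=11: ready={C,D,E} → run D
t=12: ready={C,E} → run C
t=13: ready={C,E} → run C
t=14: ready={C,E} → run C
t=15: ready={C,E} → run C
t=16: ready={C,E} → run C
t=17: ready={C,E} → run C
t=18: ready={E} → run E
t=19: ready={E} → run E
t=20: ready={E} → run E
t=21: ready={E} → run E
t=22: (idle)
t=23: (idle)

running at tick 14 = C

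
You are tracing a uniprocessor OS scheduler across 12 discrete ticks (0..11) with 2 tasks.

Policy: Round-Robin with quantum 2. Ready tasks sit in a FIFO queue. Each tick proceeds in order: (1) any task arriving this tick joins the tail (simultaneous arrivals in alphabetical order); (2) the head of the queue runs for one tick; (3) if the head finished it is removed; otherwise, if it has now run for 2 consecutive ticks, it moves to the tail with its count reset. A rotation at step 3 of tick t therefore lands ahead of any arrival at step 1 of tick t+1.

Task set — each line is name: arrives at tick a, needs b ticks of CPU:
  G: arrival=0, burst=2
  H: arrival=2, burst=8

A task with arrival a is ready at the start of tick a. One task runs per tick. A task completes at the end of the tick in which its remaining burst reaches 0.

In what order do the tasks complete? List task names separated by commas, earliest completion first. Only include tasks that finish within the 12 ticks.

t=0: queue=[G] q_used=0 → run G
t=1: queue=[G] q_used=1 → run G
t=2: queue=[H] q_used=0 → run H
t=3: queue=[H] q_used=1 → run H
t=4: queue=[H] q_used=0 → run H
t=5: queue=[H] q_used=1 → run H
t=6: queue=[H] q_used=0 → run H
t=7: queue=[H] q_used=1 → run H
t=8: queue=[H] q_used=0 → run H
t=9: queue=[H] q_used=1 → run H
t=10: (idle)
t=11: (idle)

completion order = G, H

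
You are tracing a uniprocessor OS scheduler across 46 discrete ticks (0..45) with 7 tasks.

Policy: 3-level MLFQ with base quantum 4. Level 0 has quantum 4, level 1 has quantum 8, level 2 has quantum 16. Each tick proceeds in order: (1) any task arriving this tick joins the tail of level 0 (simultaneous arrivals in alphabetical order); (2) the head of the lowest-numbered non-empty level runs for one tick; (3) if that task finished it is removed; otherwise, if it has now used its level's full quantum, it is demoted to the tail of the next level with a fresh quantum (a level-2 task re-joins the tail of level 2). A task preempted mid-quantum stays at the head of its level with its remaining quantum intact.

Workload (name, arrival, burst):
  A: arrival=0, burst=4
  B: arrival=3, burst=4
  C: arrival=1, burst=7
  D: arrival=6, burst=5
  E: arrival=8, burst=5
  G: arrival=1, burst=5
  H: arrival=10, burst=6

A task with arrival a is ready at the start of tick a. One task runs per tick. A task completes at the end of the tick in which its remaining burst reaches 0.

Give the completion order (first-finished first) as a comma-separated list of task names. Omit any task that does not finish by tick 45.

t=0: L0/L1/L2 = A/-/- → run A
t=1: L0/L1/L2 = ACG/-/- → run A
t=2: L0/L1/L2 = ACG/-/- → run A
t=3: L0/L1/L2 = ACGB/-/- → run A
t=4: L0/L1/L2 = CGB/-/- → run C
t=5: L0/L1/L2 = CGB/-/- → run C
t=6: L0/L1/L2 = CGBD/-/- → run C
t=7: L0/L1/L2 = CGBD/-/- → run C
t=8: L0/L1/L2 = GBDE/C/- → run G
t=9: L0/L1/L2 = GBDE/C/- → run G
t=10: L0/L1/L2 = GBDEH/C/- → run G
t=11: L0/L1/L2 = GBDEH/C/- → run G
t=12: L0/L1/L2 = BDEH/CG/- → run B
t=13: L0/L1/L2 = BDEH/CG/- → run B
t=14: L0/L1/L2 = BDEH/CG/- → run B
t=15: L0/L1/L2 = BDEH/CG/- → run B
t=16: L0/L1/L2 = DEH/CG/- → run D
t=17: L0/L1/L2 = DEH/CG/- → run D
t=18: L0/L1/L2 = DEH/CG/- → run D
t=19: L0/L1/L2 = DEH/CG/- → run D
t=20: L0/L1/L2 = EH/CGD/- → run E
t=21: L0/L1/L2 = EH/CGD/- → run E
t=22: L0/L1/L2 = EH/CGD/- → run E
t=23: L0/L1/L2 = EH/CGD/- → run E
t=24: L0/L1/L2 = H/CGDE/- → run H
t=25: L0/L1/L2 = H/CGDE/- → run H
t=26: L0/L1/L2 = H/CGDE/- → run H
t=27: L0/L1/L2 = H/CGDE/- → run H
t=28: L0/L1/L2 = -/CGDEH/- → run C
t=29: L0/L1/L2 = -/CGDEH/- → run C
t=30: L0/L1/L2 = -/CGDEH/- → run C
t=31: L0/L1/L2 = -/GDEH/- → run G
t=32: L0/L1/L2 = -/DEH/- → run D
t=33: L0/L1/L2 = -/EH/- → run E
t=34: L0/L1/L2 = -/H/- → run H
t=35: L0/L1/L2 = -/H/- → run H
t=36: (idle)
t=37: (idle)
t=38: (idle)
t=39: (idle)
t=40: (idle)
t=41: (idle)
t=42: (idle)
t=43: (idle)
t=44: (idle)
t=45: (idle)

completion order = A, B, C, G, D, E, H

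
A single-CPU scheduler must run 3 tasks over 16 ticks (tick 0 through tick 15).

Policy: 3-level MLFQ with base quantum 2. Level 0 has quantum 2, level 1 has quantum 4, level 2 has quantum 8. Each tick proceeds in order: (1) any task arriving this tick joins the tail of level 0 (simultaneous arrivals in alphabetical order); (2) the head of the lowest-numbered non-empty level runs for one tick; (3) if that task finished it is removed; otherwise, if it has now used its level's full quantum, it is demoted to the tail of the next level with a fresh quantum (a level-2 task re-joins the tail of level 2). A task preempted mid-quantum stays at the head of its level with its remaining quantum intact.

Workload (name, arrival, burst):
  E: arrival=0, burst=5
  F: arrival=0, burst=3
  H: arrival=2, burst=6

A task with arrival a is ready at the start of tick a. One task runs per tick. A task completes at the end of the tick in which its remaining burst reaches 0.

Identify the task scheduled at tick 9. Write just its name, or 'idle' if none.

running at tick 9 = F

t=0: L0/L1/L2 = EF/-/- → run E
t=1: L0/L1/L2 = EF/-/- → run E
t=2: L0/L1/L2 = FH/E/- → run F
t=3: L0/L1/L2 = FH/E/- → run F
t=4: L0/L1/L2 = H/EF/- → run H
t=5: L0/L1/L2 = H/EF/- → run H
t=6: L0/L1/L2 = -/EFH/- → run E
t=7: L0/L1/L2 = -/EFH/- → run E
t=8: L0/L1/L2 = -/EFH/- → run E
t=9: L0/L1/L2 = -/FH/- → run F
t=10: L0/L1/L2 = -/H/- → run H
t=11: L0/L1/L2 = -/H/- → run H
t=12: L0/L1/L2 = -/H/- → run H
t=13: L0/L1/L2 = -/H/- → run H
t=14: (idle)
t=15: (idle)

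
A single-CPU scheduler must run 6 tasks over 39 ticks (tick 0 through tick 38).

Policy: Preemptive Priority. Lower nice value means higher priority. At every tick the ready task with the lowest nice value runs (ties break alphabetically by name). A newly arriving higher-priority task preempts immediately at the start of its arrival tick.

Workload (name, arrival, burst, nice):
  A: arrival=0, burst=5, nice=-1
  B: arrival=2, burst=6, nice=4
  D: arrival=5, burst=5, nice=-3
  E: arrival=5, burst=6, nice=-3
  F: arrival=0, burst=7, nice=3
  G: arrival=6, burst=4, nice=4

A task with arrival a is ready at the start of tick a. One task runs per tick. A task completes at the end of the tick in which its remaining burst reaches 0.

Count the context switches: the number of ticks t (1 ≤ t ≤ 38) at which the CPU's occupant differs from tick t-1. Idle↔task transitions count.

context switches = 6

t=0: ready={A,F} → run A
t=1: ready={A,F} → run A
t=2: ready={A,B,F} → run A
t=3: ready={A,B,F} → run A
t=4: ready={A,B,F} → run A
t=5: ready={B,D,E,F} → run D
t=6: ready={B,D,E,F,G} → run D
t=7: ready={B,D,E,F,G} → run D
t=8: ready={B,D,E,F,G} → run D
t=9: ready={B,D,E,F,G} → run D
t=10: ready={B,E,F,G} → run E
t=11: ready={B,E,F,G} → run E
t=12: ready={B,E,F,G} → run E
t=13: ready={B,E,F,G} → run E
t=14: ready={B,E,F,G} → run E
t=15: ready={B,E,F,G} → run E
t=16: ready={B,F,G} → run F
t=17: ready={B,F,G} → run F
t=18: ready={B,F,G} → run F
t=19: ready={B,F,G} → run F
t=20: ready={B,F,G} → run F
t=21: ready={B,F,G} → run F
t=22: ready={B,F,G} → run F
t=23: ready={B,G} → run B
t=24: ready={B,G} → run B
t=25: ready={B,G} → run B
t=26: ready={B,G} → run B
t=27: ready={B,G} → run B
t=28: ready={B,G} → run B
t=29: ready={G} → run G
t=30: ready={G} → run G
t=31: ready={G} → run G
t=32: ready={G} → run G
t=33: (idle)
t=34: (idle)
t=35: (idle)
t=36: (idle)
t=37: (idle)
t=38: (idle)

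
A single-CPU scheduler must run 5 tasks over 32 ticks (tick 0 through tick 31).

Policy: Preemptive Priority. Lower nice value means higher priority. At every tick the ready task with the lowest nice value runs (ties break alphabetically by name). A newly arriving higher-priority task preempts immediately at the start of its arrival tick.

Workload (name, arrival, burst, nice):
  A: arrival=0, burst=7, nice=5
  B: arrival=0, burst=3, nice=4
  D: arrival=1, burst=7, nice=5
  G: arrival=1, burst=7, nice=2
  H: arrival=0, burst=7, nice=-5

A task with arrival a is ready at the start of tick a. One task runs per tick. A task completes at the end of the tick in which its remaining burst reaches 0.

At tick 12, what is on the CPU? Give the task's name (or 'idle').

t=0: ready={A,B,H} → run H
t=1: ready={A,B,D,G,H} → run H
t=2: ready={A,B,D,G,H} → run H
t=3: ready={A,B,D,G,H} → run H
t=4: ready={A,B,D,G,H} → run H
t=5: ready={A,B,D,G,H} → run H
t=6: ready={A,B,D,G,H} → run H
t=7: ready={A,B,D,G} → run G
t=8: ready={A,B,D,G} → run G
t=9: ready={A,B,D,G} → run G
t=10: ready={A,B,D,G} → run G
t=11: ready={A,B,D,G} → run G
t=12: ready={A,B,D,G} → run G
t=13: ready={A,B,D,G} → run G
t=14: ready={A,B,D} → run B
t=15: ready={A,B,D} → run B
t=16: ready={A,B,D} → run B
t=17: ready={A,D} → run A
t=18: ready={A,D} → run A
t=19: ready={A,D} → run A
t=20: ready={A,D} → run A
t=21: ready={A,D} → run A
t=22: ready={A,D} → run A
t=23: ready={A,D} → run A
t=24: ready={D} → run D
t=25: ready={D} → run D
t=26: ready={D} → run D
t=27: ready={D} → run D
t=28: ready={D} → run D
t=29: ready={D} → run D
t=30: ready={D} → run D
t=31: (idle)

running at tick 12 = G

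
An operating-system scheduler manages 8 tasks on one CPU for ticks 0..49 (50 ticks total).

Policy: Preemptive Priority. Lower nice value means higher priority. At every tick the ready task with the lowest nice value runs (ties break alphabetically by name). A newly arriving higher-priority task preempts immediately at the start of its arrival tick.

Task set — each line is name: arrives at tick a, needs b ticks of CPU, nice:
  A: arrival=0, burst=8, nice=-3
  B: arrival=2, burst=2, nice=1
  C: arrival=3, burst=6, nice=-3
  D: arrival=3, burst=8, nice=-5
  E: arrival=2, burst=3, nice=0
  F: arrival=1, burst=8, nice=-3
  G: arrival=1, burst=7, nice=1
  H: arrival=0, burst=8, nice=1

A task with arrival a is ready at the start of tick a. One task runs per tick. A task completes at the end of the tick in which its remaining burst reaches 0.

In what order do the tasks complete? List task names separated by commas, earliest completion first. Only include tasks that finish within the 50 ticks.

completion order = D, A, C, F, E, B, G, H

t=0: ready={A,H} → run A
t=1: ready={A,F,G,H} → run A
t=2: ready={A,B,E,F,G,H} → run A
t=3: ready={A,B,C,D,E,F,G,H} → run D
t=4: ready={A,B,C,D,E,F,G,H} → run D
t=5: ready={A,B,C,D,E,F,G,H} → run D
t=6: ready={A,B,C,D,E,F,G,H} → run D
t=7: ready={A,B,C,D,E,F,G,H} → run D
t=8: ready={A,B,C,D,E,F,G,H} → run D
t=9: ready={A,B,C,D,E,F,G,H} → run D
t=10: ready={A,B,C,D,E,F,G,H} → run D
t=11: ready={A,B,C,E,F,G,H} → run A
t=12: ready={A,B,C,E,F,G,H} → run A
t=13: ready={A,B,C,E,F,G,H} → run A
t=14: ready={A,B,C,E,F,G,H} → run A
t=15: ready={A,B,C,E,F,G,H} → run A
t=16: ready={B,C,E,F,G,H} → run C
t=17: ready={B,C,E,F,G,H} → run C
t=18: ready={B,C,E,F,G,H} → run C
t=19: ready={B,C,E,F,G,H} → run C
t=20: ready={B,C,E,F,G,H} → run C
t=21: ready={B,C,E,F,G,H} → run C
t=22: ready={B,E,F,G,H} → run F
t=23: ready={B,E,F,G,H} → run F
t=24: ready={B,E,F,G,H} → run F
t=25: ready={B,E,F,G,H} → run F
t=26: ready={B,E,F,G,H} → run F
t=27: ready={B,E,F,G,H} → run F
t=28: ready={B,E,F,G,H} → run F
t=29: ready={B,E,F,G,H} → run F
t=30: ready={B,E,G,H} → run E
t=31: ready={B,E,G,H} → run E
t=32: ready={B,E,G,H} → run E
t=33: ready={B,G,H} → run B
t=34: ready={B,G,H} → run B
t=35: ready={G,H} → run G
t=36: ready={G,H} → run G
t=37: ready={G,H} → run G
t=38: ready={G,H} → run G
t=39: ready={G,H} → run G
t=40: ready={G,H} → run G
t=41: ready={G,H} → run G
t=42: ready={H} → run H
t=43: ready={H} → run H
t=44: ready={H} → run H
t=45: ready={H} → run H
t=46: ready={H} → run H
t=47: ready={H} → run H
t=48: ready={H} → run H
t=49: ready={H} → run H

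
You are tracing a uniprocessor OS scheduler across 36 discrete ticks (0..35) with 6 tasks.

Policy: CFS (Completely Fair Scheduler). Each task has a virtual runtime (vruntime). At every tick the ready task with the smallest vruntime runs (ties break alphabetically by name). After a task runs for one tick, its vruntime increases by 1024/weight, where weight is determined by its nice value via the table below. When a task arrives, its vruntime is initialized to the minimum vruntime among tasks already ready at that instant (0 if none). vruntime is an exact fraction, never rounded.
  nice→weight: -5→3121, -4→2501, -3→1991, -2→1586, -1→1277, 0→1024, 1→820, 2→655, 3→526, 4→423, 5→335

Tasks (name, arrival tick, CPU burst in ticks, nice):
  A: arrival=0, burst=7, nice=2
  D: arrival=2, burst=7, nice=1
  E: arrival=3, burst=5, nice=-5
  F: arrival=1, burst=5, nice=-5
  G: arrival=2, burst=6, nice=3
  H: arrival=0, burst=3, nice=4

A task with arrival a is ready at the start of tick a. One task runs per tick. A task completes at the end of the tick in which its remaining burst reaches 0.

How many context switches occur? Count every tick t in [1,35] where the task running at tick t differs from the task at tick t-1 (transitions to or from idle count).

context switches = 32

t=0: vr[A=0 H=0] → run A
t=1: vr[A=1024/655 F=0 H=0] → run F
t=2: vr[A=1024/655 D=0 F=1024/3121 G=0 H=0] → run D
t=3: vr[A=1024/655 D=256/205 E=0 F=1024/3121 G=0 H=0] → run E
t=4: vr[A=1024/655 D=256/205 E=1024/3121 F=1024/3121 G=0 H=0] → run G
t=5: vr[A=1024/655 D=256/205 E=1024/3121 F=1024/3121 G=512/263 H=0] → run H
t=6: vr[A=1024/655 D=256/205 E=1024/3121 F=1024/3121 G=512/263 H=1024/423] → run E
t=7: vr[A=1024/655 D=256/205 E=2048/3121 F=1024/3121 G=512/263 H=1024/423] → run F
t=8: vr[A=1024/655 D=256/205 E=2048/3121 F=2048/3121 G=512/263 H=1024/423] → run E
t=9: vr[A=1024/655 D=256/205 E=3072/3121 F=2048/3121 G=512/263 H=1024/423] → run F
t=10: vr[A=1024/655 D=256/205 E=3072/3121 F=3072/3121 G=512/263 H=1024/423] → run E
t=11: vr[A=1024/655 D=256/205 E=4096/3121 F=3072/3121 G=512/263 H=1024/423] → run F
t=12: vr[A=1024/655 D=256/205 E=4096/3121 F=4096/3121 G=512/263 H=1024/423] → run D
t=13: vr[A=1024/655 D=512/205 E=4096/3121 F=4096/3121 G=512/263 H=1024/423] → run E
t=14: vr[A=1024/655 D=512/205 F=4096/3121 G=512/263 H=1024/423] → run F
t=15: vr[A=1024/655 D=512/205 G=512/263 H=1024/423] → run A
t=16: vr[A=2048/655 D=512/205 G=512/263 H=1024/423] → run G
t=17: vr[A=2048/655 D=512/205 G=1024/263 H=1024/423] → run H
t=18: vr[A=2048/655 D=512/205 G=1024/263 H=2048/423] → run D
t=19: vr[A=2048/655 D=768/205 G=1024/263 H=2048/423] → run A
t=20: vr[A=3072/655 D=768/205 G=1024/263 H=2048/423] → run D
t=21: vr[A=3072/655 D=1024/205 G=1024/263 H=2048/423] → run G
t=22: vr[A=3072/655 D=1024/205 G=1536/263 H=2048/423] → run A
t=23: vr[A=4096/655 D=1024/205 G=1536/263 H=2048/423] → run H
t=24: vr[A=4096/655 D=1024/205 G=1536/263] → run D
t=25: vr[A=4096/655 D=256/41 G=1536/263] → run G
t=26: vr[A=4096/655 D=256/41 G=2048/263] → run D
t=27: vr[A=4096/655 D=1536/205 G=2048/263] → run A
t=28: vr[A=1024/131 D=1536/205 G=2048/263] → run D
t=29: vr[A=1024/131 G=2048/263] → run G
t=30: vr[A=1024/131 G=2560/263] → run A
t=31: vr[A=6144/655 G=2560/263] → run A
t=32: vr[G=2560/263] → run G
t=33: (idle)
t=34: (idle)
t=35: (idle)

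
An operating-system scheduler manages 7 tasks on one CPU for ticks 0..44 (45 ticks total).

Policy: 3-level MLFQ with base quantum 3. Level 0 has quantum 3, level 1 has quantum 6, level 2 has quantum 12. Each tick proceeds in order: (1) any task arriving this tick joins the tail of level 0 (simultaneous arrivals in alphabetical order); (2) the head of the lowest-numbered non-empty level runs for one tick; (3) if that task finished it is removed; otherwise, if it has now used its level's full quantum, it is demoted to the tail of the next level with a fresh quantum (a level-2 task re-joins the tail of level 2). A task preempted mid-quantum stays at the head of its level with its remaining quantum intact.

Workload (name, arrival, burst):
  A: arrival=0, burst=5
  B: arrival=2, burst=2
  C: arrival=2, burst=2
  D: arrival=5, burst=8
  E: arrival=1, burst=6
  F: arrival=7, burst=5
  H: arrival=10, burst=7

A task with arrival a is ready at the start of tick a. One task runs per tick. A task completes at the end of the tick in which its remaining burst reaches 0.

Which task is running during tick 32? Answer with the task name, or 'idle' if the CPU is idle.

t=0: L0/L1/L2 = A/-/- → run A
t=1: L0/L1/L2 = AE/-/- → run A
t=2: L0/L1/L2 = AEBC/-/- → run A
t=3: L0/L1/L2 = EBC/A/- → run E
t=4: L0/L1/L2 = EBC/A/- → run E
t=5: L0/L1/L2 = EBCD/A/- → run E
t=6: L0/L1/L2 = BCD/AE/- → run B
t=7: L0/L1/L2 = BCDF/AE/- → run B
t=8: L0/L1/L2 = CDF/AE/- → run C
t=9: L0/L1/L2 = CDF/AE/- → run C
t=10: L0/L1/L2 = DFH/AE/- → run D
t=11: L0/L1/L2 = DFH/AE/- → run D
t=12: L0/L1/L2 = DFH/AE/- → run D
t=13: L0/L1/L2 = FH/AED/- → run F
t=14: L0/L1/L2 = FH/AED/- → run F
t=15: L0/L1/L2 = FH/AED/- → run F
t=16: L0/L1/L2 = H/AEDF/- → run H
t=17: L0/L1/L2 = H/AEDF/- → run H
t=18: L0/L1/L2 = H/AEDF/- → run H
t=19: L0/L1/L2 = -/AEDFH/- → run A
t=20: L0/L1/L2 = -/AEDFH/- → run A
t=21: L0/L1/L2 = -/EDFH/- → run E
t=22: L0/L1/L2 = -/EDFH/- → run E
t=23: L0/L1/L2 = -/EDFH/- → run E
t=24: L0/L1/L2 = -/DFH/- → run D
t=25: L0/L1/L2 = -/DFH/- → run D
t=26: L0/L1/L2 = -/DFH/- → run D
t=27: L0/L1/L2 = -/DFH/- → run D
t=28: L0/L1/L2 = -/DFH/- → run D
t=29: L0/L1/L2 = -/FH/- → run F
t=30: L0/L1/L2 = -/FH/- → run F
t=31: L0/L1/L2 = -/H/- → run H
t=32: L0/L1/L2 = -/H/- → run H
t=33: L0/L1/L2 = -/H/- → run H
t=34: L0/L1/L2 = -/H/- → run H
t=35: (idle)
t=36: (idle)
t=37: (idle)
t=38: (idle)
t=39: (idle)
t=40: (idle)
t=41: (idle)
t=42: (idle)
t=43: (idle)
t=44: (idle)

running at tick 32 = H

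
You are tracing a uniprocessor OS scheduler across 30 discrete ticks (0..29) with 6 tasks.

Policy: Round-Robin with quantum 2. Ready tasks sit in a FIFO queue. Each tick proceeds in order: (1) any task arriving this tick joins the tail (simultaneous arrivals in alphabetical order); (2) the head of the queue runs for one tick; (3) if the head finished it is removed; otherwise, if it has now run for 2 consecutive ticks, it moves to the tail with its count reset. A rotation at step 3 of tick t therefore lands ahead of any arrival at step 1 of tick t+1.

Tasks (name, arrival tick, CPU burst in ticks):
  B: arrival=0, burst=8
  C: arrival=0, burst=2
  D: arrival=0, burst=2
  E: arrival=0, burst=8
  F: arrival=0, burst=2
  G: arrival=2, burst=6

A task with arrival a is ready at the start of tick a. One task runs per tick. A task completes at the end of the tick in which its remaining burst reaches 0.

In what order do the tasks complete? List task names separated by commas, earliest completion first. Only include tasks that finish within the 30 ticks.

completion order = C, D, F, B, G, E

t=0: queue=[B,C,D,E,F] q_used=0 → run B
t=1: queue=[B,C,D,E,F] q_used=1 → run B
t=2: queue=[C,D,E,F,B,G] q_used=0 → run C
t=3: queue=[C,D,E,F,B,G] q_used=1 → run C
t=4: queue=[D,E,F,B,G] q_used=0 → run D
t=5: queue=[D,E,F,B,G] q_used=1 → run D
t=6: queue=[E,F,B,G] q_used=0 → run E
t=7: queue=[E,F,B,G] q_used=1 → run E
t=8: queue=[F,B,G,E] q_used=0 → run F
t=9: queue=[F,B,G,E] q_used=1 → run F
t=10: queue=[B,G,E] q_used=0 → run B
t=11: queue=[B,G,E] q_used=1 → run B
t=12: queue=[G,E,B] q_used=0 → run G
t=13: queue=[G,E,B] q_used=1 → run G
t=14: queue=[E,B,G] q_used=0 → run E
t=15: queue=[E,B,G] q_used=1 → run E
t=16: queue=[B,G,E] q_used=0 → run B
t=17: queue=[B,G,E] q_used=1 → run B
t=18: queue=[G,E,B] q_used=0 → run G
t=19: queue=[G,E,B] q_used=1 → run G
t=20: queue=[E,B,G] q_used=0 → run E
t=21: queue=[E,B,G] q_used=1 → run E
t=22: queue=[B,G,E] q_used=0 → run B
t=23: queue=[B,G,E] q_used=1 → run B
t=24: queue=[G,E] q_used=0 → run G
t=25: queue=[G,E] q_used=1 → run G
t=26: queue=[E] q_used=0 → run E
t=27: queue=[E] q_used=1 → run E
t=28: (idle)
t=29: (idle)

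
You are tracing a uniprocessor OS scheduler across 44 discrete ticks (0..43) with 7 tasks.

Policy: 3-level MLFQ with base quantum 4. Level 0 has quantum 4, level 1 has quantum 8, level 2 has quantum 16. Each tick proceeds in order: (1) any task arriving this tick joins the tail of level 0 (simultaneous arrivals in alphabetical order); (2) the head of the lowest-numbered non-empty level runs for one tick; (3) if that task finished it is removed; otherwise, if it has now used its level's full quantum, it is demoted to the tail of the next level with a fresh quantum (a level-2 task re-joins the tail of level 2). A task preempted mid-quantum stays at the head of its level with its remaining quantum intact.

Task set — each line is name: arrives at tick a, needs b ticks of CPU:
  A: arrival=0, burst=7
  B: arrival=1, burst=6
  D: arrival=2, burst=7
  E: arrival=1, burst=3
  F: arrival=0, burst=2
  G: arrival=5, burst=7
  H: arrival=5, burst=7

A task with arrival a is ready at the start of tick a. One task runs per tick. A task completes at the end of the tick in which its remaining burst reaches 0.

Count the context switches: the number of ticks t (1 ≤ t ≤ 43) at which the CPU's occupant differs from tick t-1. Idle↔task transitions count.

context switches = 12

t=0: L0/L1/L2 = AF/-/- → run A
t=1: L0/L1/L2 = AFBE/-/- → run A
t=2: L0/L1/L2 = AFBED/-/- → run A
t=3: L0/L1/L2 = AFBED/-/- → run A
t=4: L0/L1/L2 = FBED/A/- → run F
t=5: L0/L1/L2 = FBEDGH/A/- → run F
t=6: L0/L1/L2 = BEDGH/A/- → run B
t=7: L0/L1/L2 = BEDGH/A/- → run B
t=8: L0/L1/L2 = BEDGH/A/- → run B
t=9: L0/L1/L2 = BEDGH/A/- → run B
t=10: L0/L1/L2 = EDGH/AB/- → run E
t=11: L0/L1/L2 = EDGH/AB/- → run E
t=12: L0/L1/L2 = EDGH/AB/- → run E
t=13: L0/L1/L2 = DGH/AB/- → run D
t=14: L0/L1/L2 = DGH/AB/- → run D
t=15: L0/L1/L2 = DGH/AB/- → run D
t=16: L0/L1/L2 = DGH/AB/- → run D
t=17: L0/L1/L2 = GH/ABD/- → run G
t=18: L0/L1/L2 = GH/ABD/- → run G
t=19: L0/L1/L2 = GH/ABD/- → run G
t=20: L0/L1/L2 = GH/ABD/- → run G
t=21: L0/L1/L2 = H/ABDG/- → run H
t=22: L0/L1/L2 = H/ABDG/- → run H
t=23: L0/L1/L2 = H/ABDG/- → run H
t=24: L0/L1/L2 = H/ABDG/- → run H
t=25: L0/L1/L2 = -/ABDGH/- → run A
t=26: L0/L1/L2 = -/ABDGH/- → run A
t=27: L0/L1/L2 = -/ABDGH/- → run A
t=28: L0/L1/L2 = -/BDGH/- → run B
t=29: L0/L1/L2 = -/BDGH/- → run B
t=30: L0/L1/L2 = -/DGH/- → run D
t=31: L0/L1/L2 = -/DGH/- → run D
t=32: L0/L1/L2 = -/DGH/- → run D
t=33: L0/L1/L2 = -/GH/- → run G
t=34: L0/L1/L2 = -/GH/- → run G
t=35: L0/L1/L2 = -/GH/- → run G
t=36: L0/L1/L2 = -/H/- → run H
t=37: L0/L1/L2 = -/H/- → run H
t=38: L0/L1/L2 = -/H/- → run H
t=39: (idle)
t=40: (idle)
t=41: (idle)
t=42: (idle)
t=43: (idle)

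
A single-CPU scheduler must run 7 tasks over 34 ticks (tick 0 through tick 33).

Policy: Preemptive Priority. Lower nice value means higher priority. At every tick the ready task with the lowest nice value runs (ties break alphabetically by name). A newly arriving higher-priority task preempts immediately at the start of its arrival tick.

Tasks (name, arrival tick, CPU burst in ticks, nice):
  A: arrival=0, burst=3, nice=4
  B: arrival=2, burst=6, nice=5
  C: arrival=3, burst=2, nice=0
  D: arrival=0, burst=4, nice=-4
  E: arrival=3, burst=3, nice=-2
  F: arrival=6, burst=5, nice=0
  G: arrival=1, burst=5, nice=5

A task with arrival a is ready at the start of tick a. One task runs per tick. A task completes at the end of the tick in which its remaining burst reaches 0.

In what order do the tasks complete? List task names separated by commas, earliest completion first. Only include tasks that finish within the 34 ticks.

completion order = D, E, C, F, A, B, G

t=0: ready={A,D} → run D
t=1: ready={A,D,G} → run D
t=2: ready={A,B,D,G} → run D
t=3: ready={A,B,C,D,E,G} → run D
t=4: ready={A,B,C,E,G} → run E
t=5: ready={A,B,C,E,G} → run E
t=6: ready={A,B,C,E,F,G} → run E
t=7: ready={A,B,C,F,G} → run C
t=8: ready={A,B,C,F,G} → run C
t=9: ready={A,B,F,G} → run F
t=10: ready={A,B,F,G} → run F
t=11: ready={A,B,F,G} → run F
t=12: ready={A,B,F,G} → run F
t=13: ready={A,B,F,G} → run F
t=14: ready={A,B,G} → run A
t=15: ready={A,B,G} → run A
t=16: ready={A,B,G} → run A
t=17: ready={B,G} → run B
t=18: ready={B,G} → run B
t=19: ready={B,G} → run B
t=20: ready={B,G} → run B
t=21: ready={B,G} → run B
t=22: ready={B,G} → run B
t=23: ready={G} → run G
t=24: ready={G} → run G
t=25: ready={G} → run G
t=26: ready={G} → run G
t=27: ready={G} → run G
t=28: (idle)
t=29: (idle)
t=30: (idle)
t=31: (idle)
t=32: (idle)
t=33: (idle)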